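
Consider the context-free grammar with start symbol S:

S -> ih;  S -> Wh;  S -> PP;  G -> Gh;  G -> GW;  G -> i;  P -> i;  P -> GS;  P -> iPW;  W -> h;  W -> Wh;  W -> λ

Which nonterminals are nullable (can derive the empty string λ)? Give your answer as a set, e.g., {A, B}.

Directly nullable (have an ε-rule): {W}.
Not nullable: G, P, S — each has a terminal in every rule's right-hand side or depends on a non-nullable symbol.

{W}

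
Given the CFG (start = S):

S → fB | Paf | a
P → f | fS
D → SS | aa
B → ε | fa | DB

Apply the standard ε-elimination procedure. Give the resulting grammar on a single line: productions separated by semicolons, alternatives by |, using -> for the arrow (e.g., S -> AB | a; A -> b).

Nullable set: {B}.
S -> fB: B nullable, giving f | fB.
Drop B -> ε.
B -> DB: B nullable, giving D | DB.
Unchanged (no nullable symbols): S -> Paf; S -> a; B -> fa; D -> SS; D -> aa; P -> f; P -> fS.

S -> a | f | fB | Paf; B -> D | DB | fa; D -> SS | aa; P -> f | fS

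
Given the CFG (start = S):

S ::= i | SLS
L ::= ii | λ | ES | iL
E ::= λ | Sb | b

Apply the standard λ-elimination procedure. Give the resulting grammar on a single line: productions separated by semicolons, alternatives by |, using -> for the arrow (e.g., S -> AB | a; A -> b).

S -> i | SS | SLS; E -> b | Sb; L -> S | i | ES | iL | ii

Nullable set: {E, L}.
S -> SLS: L nullable, giving SLS | SS.
Drop E -> λ.
Drop L -> λ.
L -> ES: E nullable, giving ES | S.
L -> iL: L nullable, giving i | iL.
Unchanged (no nullable symbols): S -> i; E -> Sb; E -> b; L -> ii.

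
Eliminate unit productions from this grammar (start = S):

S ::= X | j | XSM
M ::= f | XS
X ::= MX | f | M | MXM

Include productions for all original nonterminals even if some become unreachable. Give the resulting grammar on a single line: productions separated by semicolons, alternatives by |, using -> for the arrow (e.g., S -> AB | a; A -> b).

S -> f | j | MX | XS | MXM | XSM; M -> f | XS; X -> f | MX | XS | MXM

Unit productions: S->X, X->M.
Unit pairs (A ⇒* B via units): (S,M), (S,X), (X,M).
S: inherits non-unit rules of {M, S, X} → MX | MXM | XS | XSM | f | j.
M: inherits non-unit rules of {M} → XS | f.
X: inherits non-unit rules of {M, X} → MX | MXM | XS | f.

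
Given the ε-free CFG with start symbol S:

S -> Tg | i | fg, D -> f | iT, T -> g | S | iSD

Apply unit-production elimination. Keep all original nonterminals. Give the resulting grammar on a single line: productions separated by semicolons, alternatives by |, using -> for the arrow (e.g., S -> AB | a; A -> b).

S -> i | Tg | fg; D -> f | iT; T -> g | i | Tg | fg | iSD

Unit productions: T->S.
Unit pairs (A ⇒* B via units): (T,S).
S: inherits non-unit rules of {S} → Tg | fg | i.
D: inherits non-unit rules of {D} → f | iT.
T: inherits non-unit rules of {S, T} → Tg | fg | g | i | iSD.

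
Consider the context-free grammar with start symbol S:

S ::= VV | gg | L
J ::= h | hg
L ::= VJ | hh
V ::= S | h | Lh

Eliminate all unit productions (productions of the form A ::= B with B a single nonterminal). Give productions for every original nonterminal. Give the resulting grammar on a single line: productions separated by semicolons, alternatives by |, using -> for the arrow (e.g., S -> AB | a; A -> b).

S -> VJ | VV | gg | hh; J -> h | hg; L -> VJ | hh; V -> h | Lh | VJ | VV | gg | hh

Unit productions: S->L, V->S.
Unit pairs (A ⇒* B via units): (S,L), (V,L), (V,S).
S: inherits non-unit rules of {L, S} → VJ | VV | gg | hh.
J: inherits non-unit rules of {J} → h | hg.
L: inherits non-unit rules of {L} → VJ | hh.
V: inherits non-unit rules of {L, S, V} → Lh | VJ | VV | gg | h | hh.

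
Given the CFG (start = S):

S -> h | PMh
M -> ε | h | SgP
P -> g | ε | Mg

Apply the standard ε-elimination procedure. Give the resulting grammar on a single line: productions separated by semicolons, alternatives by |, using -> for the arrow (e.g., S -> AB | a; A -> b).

S -> h | Mh | Ph | PMh; M -> h | Sg | SgP; P -> g | Mg

Nullable set: {M, P}.
S -> PMh: P, M nullable, giving Mh | PMh | Ph | h.
Drop M -> ε.
M -> SgP: P nullable, giving Sg | SgP.
Drop P -> ε.
P -> Mg: M nullable, giving Mg | g.
Unchanged (no nullable symbols): S -> h; M -> h; P -> g.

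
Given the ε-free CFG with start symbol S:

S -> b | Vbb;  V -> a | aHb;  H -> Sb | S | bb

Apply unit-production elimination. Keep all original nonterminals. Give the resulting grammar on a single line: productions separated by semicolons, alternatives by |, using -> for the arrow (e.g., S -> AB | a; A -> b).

Unit productions: H->S.
Unit pairs (A ⇒* B via units): (H,S).
S: inherits non-unit rules of {S} → Vbb | b.
H: inherits non-unit rules of {H, S} → Sb | Vbb | b | bb.
V: inherits non-unit rules of {V} → a | aHb.

S -> b | Vbb; H -> b | Sb | bb | Vbb; V -> a | aHb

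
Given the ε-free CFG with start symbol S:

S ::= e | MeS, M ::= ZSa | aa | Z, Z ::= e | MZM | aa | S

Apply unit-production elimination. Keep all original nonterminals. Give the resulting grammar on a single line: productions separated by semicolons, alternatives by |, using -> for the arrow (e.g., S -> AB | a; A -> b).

S -> e | MeS; M -> e | aa | MZM | MeS | ZSa; Z -> e | aa | MZM | MeS

Unit productions: M->Z, Z->S.
Unit pairs (A ⇒* B via units): (M,S), (M,Z), (Z,S).
S: inherits non-unit rules of {S} → MeS | e.
M: inherits non-unit rules of {M, S, Z} → MZM | MeS | ZSa | aa | e.
Z: inherits non-unit rules of {S, Z} → MZM | MeS | aa | e.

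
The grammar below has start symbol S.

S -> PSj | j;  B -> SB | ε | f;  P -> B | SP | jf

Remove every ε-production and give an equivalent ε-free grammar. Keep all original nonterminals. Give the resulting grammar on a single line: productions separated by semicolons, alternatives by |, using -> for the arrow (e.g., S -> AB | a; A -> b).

S -> j | Sj | PSj; B -> S | f | SB; P -> B | S | SP | jf

Nullable set: {B, P}.
S -> PSj: P nullable, giving PSj | Sj.
Drop B -> ε.
B -> SB: B nullable, giving S | SB.
P -> B: B nullable, giving B.
P -> SP: P nullable, giving S | SP.
Unchanged (no nullable symbols): S -> j; B -> f; P -> jf.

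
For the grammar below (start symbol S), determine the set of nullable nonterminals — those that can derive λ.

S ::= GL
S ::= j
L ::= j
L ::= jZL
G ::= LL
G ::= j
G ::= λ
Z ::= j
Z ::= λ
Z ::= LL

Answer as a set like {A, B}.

{G, Z}

Directly nullable (have an ε-rule): {G, Z}.
Not nullable: L, S — each has a terminal in every rule's right-hand side or depends on a non-nullable symbol.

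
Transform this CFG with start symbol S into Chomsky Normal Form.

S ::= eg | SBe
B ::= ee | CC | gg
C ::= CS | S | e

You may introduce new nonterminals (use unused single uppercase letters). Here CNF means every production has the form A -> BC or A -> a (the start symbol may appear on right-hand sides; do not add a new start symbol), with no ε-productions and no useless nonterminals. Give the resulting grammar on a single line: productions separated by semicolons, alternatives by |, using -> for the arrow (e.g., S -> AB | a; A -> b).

No ε-productions.
After unit-elimination: S -> eg | SBe; B -> CC | ee | gg; C -> e | CS | eg | SBe.
TERM: introduce A -> e, D -> g and substitute in every rule of length ≥2.
BIN: C -> SBA becomes C -> SE, E -> BA; S -> SBA becomes S -> SF, F -> BA.

S -> AD | SF; A -> e; B -> AA | CC | DD; C -> e | AD | CS | SE; D -> g; E -> BA; F -> BA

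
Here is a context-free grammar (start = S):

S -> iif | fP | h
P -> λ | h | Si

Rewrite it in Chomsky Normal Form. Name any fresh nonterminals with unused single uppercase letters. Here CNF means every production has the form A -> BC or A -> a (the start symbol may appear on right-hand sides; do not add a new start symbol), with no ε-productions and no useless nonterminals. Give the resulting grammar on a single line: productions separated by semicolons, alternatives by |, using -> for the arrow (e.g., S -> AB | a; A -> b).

Nullable: {P}; after ε-elimination: S -> f | h | fP | iif; P -> h | Si.
No unit productions to eliminate.
TERM: introduce B -> f, A -> i and substitute in every rule of length ≥2.
BIN: S -> AAB becomes S -> AC, C -> AB.

S -> f | h | AC | BP; A -> i; B -> f; C -> AB; P -> h | SA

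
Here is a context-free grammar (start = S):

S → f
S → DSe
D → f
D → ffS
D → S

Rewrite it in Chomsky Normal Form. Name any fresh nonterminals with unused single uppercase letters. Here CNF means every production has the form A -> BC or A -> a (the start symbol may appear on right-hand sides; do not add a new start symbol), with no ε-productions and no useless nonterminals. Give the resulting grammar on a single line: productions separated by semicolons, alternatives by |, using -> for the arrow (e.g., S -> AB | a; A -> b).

No ε-productions.
After unit-elimination: S -> f | DSe; D -> f | DSe | ffS.
TERM: introduce A -> e, B -> f and substitute in every rule of length ≥2.
BIN: D -> BBS becomes D -> BC, C -> BS; D -> DSA becomes D -> DE, E -> SA; S -> DSA becomes S -> DF, F -> SA.

S -> f | DF; A -> e; B -> f; C -> BS; D -> f | BC | DE; E -> SA; F -> SA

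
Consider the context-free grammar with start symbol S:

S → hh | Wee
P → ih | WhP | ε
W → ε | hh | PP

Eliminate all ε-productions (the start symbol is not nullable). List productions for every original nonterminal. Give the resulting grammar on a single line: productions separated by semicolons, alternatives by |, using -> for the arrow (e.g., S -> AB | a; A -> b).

S -> ee | hh | Wee; P -> h | Wh | hP | ih | WhP; W -> P | PP | hh

Nullable set: {P, W}.
S -> Wee: W nullable, giving Wee | ee.
Drop P -> ε.
P -> WhP: W, P nullable, giving Wh | WhP | h | hP.
Drop W -> ε.
W -> PP: P, P nullable, giving P | PP.
Unchanged (no nullable symbols): S -> hh; P -> ih; W -> hh.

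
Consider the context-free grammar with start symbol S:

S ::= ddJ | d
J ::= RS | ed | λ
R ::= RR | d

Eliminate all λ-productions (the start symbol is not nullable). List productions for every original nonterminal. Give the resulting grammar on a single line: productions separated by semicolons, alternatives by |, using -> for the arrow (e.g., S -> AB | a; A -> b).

S -> d | dd | ddJ; J -> RS | ed; R -> d | RR

Nullable set: {J}.
S -> ddJ: J nullable, giving dd | ddJ.
Drop J -> λ.
Unchanged (no nullable symbols): S -> d; J -> RS; J -> ed; R -> RR; R -> d.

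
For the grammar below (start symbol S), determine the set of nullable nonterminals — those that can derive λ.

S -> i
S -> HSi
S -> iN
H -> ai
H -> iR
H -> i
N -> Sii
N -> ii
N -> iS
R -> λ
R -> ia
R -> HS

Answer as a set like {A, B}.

Directly nullable (have an ε-rule): {R}.
Not nullable: H, N, S — each has a terminal in every rule's right-hand side or depends on a non-nullable symbol.

{R}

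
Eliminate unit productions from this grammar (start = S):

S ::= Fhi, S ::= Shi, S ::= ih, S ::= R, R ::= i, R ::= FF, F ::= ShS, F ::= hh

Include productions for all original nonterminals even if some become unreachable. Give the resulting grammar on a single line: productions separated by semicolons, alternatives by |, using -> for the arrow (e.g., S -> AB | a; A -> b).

Unit productions: S->R.
Unit pairs (A ⇒* B via units): (S,R).
S: inherits non-unit rules of {R, S} → FF | Fhi | Shi | i | ih.
F: inherits non-unit rules of {F} → ShS | hh.
R: inherits non-unit rules of {R} → FF | i.

S -> i | FF | ih | Fhi | Shi; F -> hh | ShS; R -> i | FF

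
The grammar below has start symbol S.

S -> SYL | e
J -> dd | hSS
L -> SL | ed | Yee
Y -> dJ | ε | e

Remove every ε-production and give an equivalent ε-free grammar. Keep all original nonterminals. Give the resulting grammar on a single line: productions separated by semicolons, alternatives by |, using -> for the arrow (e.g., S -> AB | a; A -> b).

S -> e | SL | SYL; J -> dd | hSS; L -> SL | ed | ee | Yee; Y -> e | dJ

Nullable set: {Y}.
S -> SYL: Y nullable, giving SL | SYL.
L -> Yee: Y nullable, giving Yee | ee.
Drop Y -> ε.
Unchanged (no nullable symbols): S -> e; J -> dd; J -> hSS; L -> SL; L -> ed; Y -> dJ; Y -> e.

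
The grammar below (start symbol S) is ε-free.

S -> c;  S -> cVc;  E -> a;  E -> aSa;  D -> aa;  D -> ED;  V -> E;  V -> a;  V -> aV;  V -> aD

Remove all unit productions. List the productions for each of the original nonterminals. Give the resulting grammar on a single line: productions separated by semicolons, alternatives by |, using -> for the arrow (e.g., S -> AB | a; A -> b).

S -> c | cVc; D -> ED | aa; E -> a | aSa; V -> a | aD | aV | aSa

Unit productions: V->E.
Unit pairs (A ⇒* B via units): (V,E).
S: inherits non-unit rules of {S} → c | cVc.
D: inherits non-unit rules of {D} → ED | aa.
E: inherits non-unit rules of {E} → a | aSa.
V: inherits non-unit rules of {E, V} → a | aD | aSa | aV.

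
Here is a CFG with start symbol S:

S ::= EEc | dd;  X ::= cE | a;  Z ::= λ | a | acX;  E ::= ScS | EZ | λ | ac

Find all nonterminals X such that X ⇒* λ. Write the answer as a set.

{E, Z}

Directly nullable (have an ε-rule): {E, Z}.
Not nullable: S, X — each has a terminal in every rule's right-hand side or depends on a non-nullable symbol.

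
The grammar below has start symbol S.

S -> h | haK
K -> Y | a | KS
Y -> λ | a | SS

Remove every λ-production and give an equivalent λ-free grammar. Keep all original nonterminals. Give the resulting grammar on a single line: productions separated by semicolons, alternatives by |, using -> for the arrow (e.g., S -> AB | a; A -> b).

S -> h | ha | haK; K -> S | Y | a | KS; Y -> a | SS

Nullable set: {K, Y}.
S -> haK: K nullable, giving ha | haK.
K -> KS: K nullable, giving KS | S.
K -> Y: Y nullable, giving Y.
Drop Y -> λ.
Unchanged (no nullable symbols): S -> h; K -> a; Y -> SS; Y -> a.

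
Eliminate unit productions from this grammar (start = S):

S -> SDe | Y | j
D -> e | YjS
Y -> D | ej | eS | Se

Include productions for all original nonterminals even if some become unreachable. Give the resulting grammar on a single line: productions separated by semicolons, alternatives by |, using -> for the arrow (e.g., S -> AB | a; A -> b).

S -> e | j | Se | eS | ej | SDe | YjS; D -> e | YjS; Y -> e | Se | eS | ej | YjS

Unit productions: S->Y, Y->D.
Unit pairs (A ⇒* B via units): (S,D), (S,Y), (Y,D).
S: inherits non-unit rules of {D, S, Y} → SDe | Se | YjS | e | eS | ej | j.
D: inherits non-unit rules of {D} → YjS | e.
Y: inherits non-unit rules of {D, Y} → Se | YjS | e | eS | ej.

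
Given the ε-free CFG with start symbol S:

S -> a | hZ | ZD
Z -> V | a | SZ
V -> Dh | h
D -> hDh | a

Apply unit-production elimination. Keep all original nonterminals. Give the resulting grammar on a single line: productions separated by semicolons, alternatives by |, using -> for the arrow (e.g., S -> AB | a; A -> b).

Unit productions: Z->V.
Unit pairs (A ⇒* B via units): (Z,V).
S: inherits non-unit rules of {S} → ZD | a | hZ.
D: inherits non-unit rules of {D} → a | hDh.
V: inherits non-unit rules of {V} → Dh | h.
Z: inherits non-unit rules of {V, Z} → Dh | SZ | a | h.

S -> a | ZD | hZ; D -> a | hDh; V -> h | Dh; Z -> a | h | Dh | SZ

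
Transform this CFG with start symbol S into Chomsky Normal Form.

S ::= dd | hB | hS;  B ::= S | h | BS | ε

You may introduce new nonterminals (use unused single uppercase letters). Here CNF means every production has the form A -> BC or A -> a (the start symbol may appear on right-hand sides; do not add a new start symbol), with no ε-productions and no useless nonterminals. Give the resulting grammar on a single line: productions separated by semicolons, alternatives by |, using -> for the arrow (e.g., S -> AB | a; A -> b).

Nullable: {B}; after ε-elimination: S -> h | dd | hB | hS; B -> S | h | BS.
After unit-elimination: S -> h | dd | hB | hS; B -> h | BS | dd | hB | hS.
TERM: introduce A -> d, C -> h and substitute in every rule of length ≥2.

S -> h | AA | CB | CS; A -> d; B -> h | AA | BS | CB | CS; C -> h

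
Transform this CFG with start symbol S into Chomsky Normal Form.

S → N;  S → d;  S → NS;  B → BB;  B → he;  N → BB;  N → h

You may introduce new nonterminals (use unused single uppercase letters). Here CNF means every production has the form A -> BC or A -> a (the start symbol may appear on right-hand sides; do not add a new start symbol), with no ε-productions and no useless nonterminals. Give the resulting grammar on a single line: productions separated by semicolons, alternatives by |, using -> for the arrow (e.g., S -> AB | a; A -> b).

No ε-productions.
After unit-elimination: S -> d | h | BB | NS; B -> BB | he; N -> h | BB.
TERM: introduce C -> e, A -> h and substitute in every rule of length ≥2.

S -> d | h | BB | NS; A -> h; B -> AC | BB; C -> e; N -> h | BB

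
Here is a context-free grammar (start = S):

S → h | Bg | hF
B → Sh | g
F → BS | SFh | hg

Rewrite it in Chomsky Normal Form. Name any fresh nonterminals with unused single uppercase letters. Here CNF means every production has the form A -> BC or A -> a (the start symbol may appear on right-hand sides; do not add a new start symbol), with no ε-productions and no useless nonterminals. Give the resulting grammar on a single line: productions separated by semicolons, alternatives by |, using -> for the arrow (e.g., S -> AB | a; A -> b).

No ε-productions.
No unit productions to eliminate.
TERM: introduce C -> g, A -> h and substitute in every rule of length ≥2.
BIN: F -> SFA becomes F -> SD, D -> FA.

S -> h | AF | BC; A -> h; B -> g | SA; C -> g; D -> FA; F -> AC | BS | SD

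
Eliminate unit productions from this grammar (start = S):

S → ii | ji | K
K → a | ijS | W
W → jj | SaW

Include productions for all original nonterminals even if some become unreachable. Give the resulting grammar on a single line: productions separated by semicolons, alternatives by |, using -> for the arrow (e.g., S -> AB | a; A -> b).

Unit productions: K->W, S->K.
Unit pairs (A ⇒* B via units): (K,W), (S,K), (S,W).
S: inherits non-unit rules of {K, S, W} → SaW | a | ii | ijS | ji | jj.
K: inherits non-unit rules of {K, W} → SaW | a | ijS | jj.
W: inherits non-unit rules of {W} → SaW | jj.

S -> a | ii | ji | jj | SaW | ijS; K -> a | jj | SaW | ijS; W -> jj | SaW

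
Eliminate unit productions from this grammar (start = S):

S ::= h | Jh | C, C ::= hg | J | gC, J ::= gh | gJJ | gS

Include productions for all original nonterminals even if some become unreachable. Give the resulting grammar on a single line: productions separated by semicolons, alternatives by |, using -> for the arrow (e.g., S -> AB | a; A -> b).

Unit productions: C->J, S->C.
Unit pairs (A ⇒* B via units): (C,J), (S,C), (S,J).
S: inherits non-unit rules of {C, J, S} → Jh | gC | gJJ | gS | gh | h | hg.
C: inherits non-unit rules of {C, J} → gC | gJJ | gS | gh | hg.
J: inherits non-unit rules of {J} → gJJ | gS | gh.

S -> h | Jh | gC | gS | gh | hg | gJJ; C -> gC | gS | gh | hg | gJJ; J -> gS | gh | gJJ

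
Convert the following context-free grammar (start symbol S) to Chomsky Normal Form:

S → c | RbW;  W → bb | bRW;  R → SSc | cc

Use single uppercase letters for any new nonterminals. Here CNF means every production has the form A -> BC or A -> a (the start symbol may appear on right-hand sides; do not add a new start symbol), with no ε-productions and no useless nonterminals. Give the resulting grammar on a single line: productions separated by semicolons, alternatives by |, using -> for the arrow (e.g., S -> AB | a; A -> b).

No ε-productions.
No unit productions to eliminate.
TERM: introduce B -> b, A -> c and substitute in every rule of length ≥2.
BIN: R -> SSA becomes R -> SC, C -> SA; S -> RBW becomes S -> RD, D -> BW; W -> BRW becomes W -> BE, E -> RW.

S -> c | RD; A -> c; B -> b; C -> SA; D -> BW; E -> RW; R -> AA | SC; W -> BB | BE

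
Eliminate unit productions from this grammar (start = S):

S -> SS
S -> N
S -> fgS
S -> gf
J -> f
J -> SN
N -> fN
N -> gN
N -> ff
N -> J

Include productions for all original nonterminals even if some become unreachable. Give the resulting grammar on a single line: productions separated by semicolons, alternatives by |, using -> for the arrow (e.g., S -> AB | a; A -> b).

Unit productions: N->J, S->N.
Unit pairs (A ⇒* B via units): (N,J), (S,J), (S,N).
S: inherits non-unit rules of {J, N, S} → SN | SS | f | fN | ff | fgS | gN | gf.
J: inherits non-unit rules of {J} → SN | f.
N: inherits non-unit rules of {J, N} → SN | f | fN | ff | gN.

S -> f | SN | SS | fN | ff | gN | gf | fgS; J -> f | SN; N -> f | SN | fN | ff | gN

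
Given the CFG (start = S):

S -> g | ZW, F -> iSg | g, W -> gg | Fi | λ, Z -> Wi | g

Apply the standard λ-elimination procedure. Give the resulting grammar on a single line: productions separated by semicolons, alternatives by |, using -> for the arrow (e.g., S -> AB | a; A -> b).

S -> Z | g | ZW; F -> g | iSg; W -> Fi | gg; Z -> g | i | Wi

Nullable set: {W}.
S -> ZW: W nullable, giving Z | ZW.
Drop W -> λ.
Z -> Wi: W nullable, giving Wi | i.
Unchanged (no nullable symbols): S -> g; F -> g; F -> iSg; W -> Fi; W -> gg; Z -> g.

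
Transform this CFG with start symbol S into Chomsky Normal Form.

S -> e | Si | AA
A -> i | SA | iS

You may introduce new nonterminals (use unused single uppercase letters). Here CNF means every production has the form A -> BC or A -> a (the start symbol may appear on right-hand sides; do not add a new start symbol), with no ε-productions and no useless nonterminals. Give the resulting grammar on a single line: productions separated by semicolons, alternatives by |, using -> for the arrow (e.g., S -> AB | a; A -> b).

S -> e | AA | SB; A -> i | BS | SA; B -> i

No ε-productions.
No unit productions to eliminate.
TERM: introduce B -> i and substitute in every rule of length ≥2.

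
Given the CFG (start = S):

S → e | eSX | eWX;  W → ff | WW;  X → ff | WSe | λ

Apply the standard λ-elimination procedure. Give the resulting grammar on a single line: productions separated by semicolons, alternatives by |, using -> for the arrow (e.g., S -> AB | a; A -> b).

Nullable set: {X}.
S -> eSX: X nullable, giving eS | eSX.
S -> eWX: X nullable, giving eW | eWX.
Drop X -> λ.
Unchanged (no nullable symbols): S -> e; W -> WW; W -> ff; X -> WSe; X -> ff.

S -> e | eS | eW | eSX | eWX; W -> WW | ff; X -> ff | WSe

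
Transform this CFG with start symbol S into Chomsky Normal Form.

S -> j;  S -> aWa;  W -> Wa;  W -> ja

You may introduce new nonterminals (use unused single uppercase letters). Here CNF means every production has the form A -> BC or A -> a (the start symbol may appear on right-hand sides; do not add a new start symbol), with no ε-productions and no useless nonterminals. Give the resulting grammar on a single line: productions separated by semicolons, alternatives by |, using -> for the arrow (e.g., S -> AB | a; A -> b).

No ε-productions.
No unit productions to eliminate.
TERM: introduce A -> a, B -> j and substitute in every rule of length ≥2.
BIN: S -> AWA becomes S -> AC, C -> WA.

S -> j | AC; A -> a; B -> j; C -> WA; W -> BA | WA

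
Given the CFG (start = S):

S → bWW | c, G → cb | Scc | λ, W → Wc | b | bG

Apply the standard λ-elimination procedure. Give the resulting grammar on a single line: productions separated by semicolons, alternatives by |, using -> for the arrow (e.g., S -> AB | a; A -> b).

Nullable set: {G}.
Drop G -> λ.
W -> bG: G nullable, giving b | bG.
Unchanged (no nullable symbols): S -> bWW; S -> c; G -> Scc; G -> cb; W -> Wc; W -> b.

S -> c | bWW; G -> cb | Scc; W -> b | Wc | bG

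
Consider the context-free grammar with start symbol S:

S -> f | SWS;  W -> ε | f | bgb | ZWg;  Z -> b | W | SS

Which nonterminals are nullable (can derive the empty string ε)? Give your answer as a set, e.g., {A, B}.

Directly nullable (have an ε-rule): {W}.
Z is nullable via Z -> W (every symbol on the right is already known nullable).
Not nullable: S — each has a terminal in every rule's right-hand side or depends on a non-nullable symbol.

{W, Z}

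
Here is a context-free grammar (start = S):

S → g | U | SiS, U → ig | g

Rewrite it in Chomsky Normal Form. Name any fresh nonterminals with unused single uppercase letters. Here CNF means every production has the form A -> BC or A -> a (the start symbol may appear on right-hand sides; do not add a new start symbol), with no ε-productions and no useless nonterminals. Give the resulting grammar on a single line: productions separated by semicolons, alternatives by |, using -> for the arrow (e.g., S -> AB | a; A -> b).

S -> g | AB | SC; A -> i; B -> g; C -> AS

No ε-productions.
After unit-elimination: S -> g | ig | SiS; U -> g | ig.
TERM: introduce B -> g, A -> i and substitute in every rule of length ≥2.
BIN: S -> SAS becomes S -> SC, C -> AS.
Drop unreachable/unproductive: U.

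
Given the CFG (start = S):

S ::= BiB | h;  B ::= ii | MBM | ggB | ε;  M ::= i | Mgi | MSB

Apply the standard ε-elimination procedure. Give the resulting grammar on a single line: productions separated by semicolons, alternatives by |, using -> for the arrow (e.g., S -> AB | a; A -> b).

S -> h | i | Bi | iB | BiB; B -> MM | gg | ii | MBM | ggB; M -> i | MS | MSB | Mgi

Nullable set: {B}.
S -> BiB: B, B nullable, giving Bi | BiB | i | iB.
Drop B -> ε.
B -> MBM: B nullable, giving MBM | MM.
B -> ggB: B nullable, giving gg | ggB.
M -> MSB: B nullable, giving MS | MSB.
Unchanged (no nullable symbols): S -> h; B -> ii; M -> Mgi; M -> i.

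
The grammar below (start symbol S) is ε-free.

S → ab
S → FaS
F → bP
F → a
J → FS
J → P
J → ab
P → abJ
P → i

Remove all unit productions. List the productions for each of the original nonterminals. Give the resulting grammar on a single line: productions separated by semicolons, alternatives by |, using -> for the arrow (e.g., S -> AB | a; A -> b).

S -> ab | FaS; F -> a | bP; J -> i | FS | ab | abJ; P -> i | abJ

Unit productions: J->P.
Unit pairs (A ⇒* B via units): (J,P).
S: inherits non-unit rules of {S} → FaS | ab.
F: inherits non-unit rules of {F} → a | bP.
J: inherits non-unit rules of {J, P} → FS | ab | abJ | i.
P: inherits non-unit rules of {P} → abJ | i.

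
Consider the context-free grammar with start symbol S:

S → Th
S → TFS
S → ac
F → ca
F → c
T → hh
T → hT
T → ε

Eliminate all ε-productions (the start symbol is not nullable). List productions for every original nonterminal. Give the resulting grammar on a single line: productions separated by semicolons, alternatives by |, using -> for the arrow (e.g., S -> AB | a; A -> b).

Nullable set: {T}.
S -> TFS: T nullable, giving FS | TFS.
S -> Th: T nullable, giving Th | h.
Drop T -> ε.
T -> hT: T nullable, giving h | hT.
Unchanged (no nullable symbols): S -> ac; F -> c; F -> ca; T -> hh.

S -> h | FS | Th | ac | TFS; F -> c | ca; T -> h | hT | hh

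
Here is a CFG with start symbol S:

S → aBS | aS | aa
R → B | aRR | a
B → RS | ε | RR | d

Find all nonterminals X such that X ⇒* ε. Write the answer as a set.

Directly nullable (have an ε-rule): {B}.
R is nullable via R -> B (every symbol on the right is already known nullable).
Not nullable: S — each has a terminal in every rule's right-hand side or depends on a non-nullable symbol.

{B, R}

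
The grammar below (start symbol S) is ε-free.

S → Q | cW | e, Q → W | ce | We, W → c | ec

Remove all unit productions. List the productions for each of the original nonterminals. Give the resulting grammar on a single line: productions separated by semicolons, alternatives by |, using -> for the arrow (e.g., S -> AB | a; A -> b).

S -> c | e | We | cW | ce | ec; Q -> c | We | ce | ec; W -> c | ec

Unit productions: Q->W, S->Q.
Unit pairs (A ⇒* B via units): (Q,W), (S,Q), (S,W).
S: inherits non-unit rules of {Q, S, W} → We | c | cW | ce | e | ec.
Q: inherits non-unit rules of {Q, W} → We | c | ce | ec.
W: inherits non-unit rules of {W} → c | ec.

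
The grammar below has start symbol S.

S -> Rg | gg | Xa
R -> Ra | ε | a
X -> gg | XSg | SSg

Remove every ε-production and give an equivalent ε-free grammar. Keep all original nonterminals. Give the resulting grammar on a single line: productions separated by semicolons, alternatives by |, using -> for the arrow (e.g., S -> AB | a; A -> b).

S -> g | Rg | Xa | gg; R -> a | Ra; X -> gg | SSg | XSg

Nullable set: {R}.
S -> Rg: R nullable, giving Rg | g.
Drop R -> ε.
R -> Ra: R nullable, giving Ra | a.
Unchanged (no nullable symbols): S -> Xa; S -> gg; R -> a; X -> SSg; X -> XSg; X -> gg.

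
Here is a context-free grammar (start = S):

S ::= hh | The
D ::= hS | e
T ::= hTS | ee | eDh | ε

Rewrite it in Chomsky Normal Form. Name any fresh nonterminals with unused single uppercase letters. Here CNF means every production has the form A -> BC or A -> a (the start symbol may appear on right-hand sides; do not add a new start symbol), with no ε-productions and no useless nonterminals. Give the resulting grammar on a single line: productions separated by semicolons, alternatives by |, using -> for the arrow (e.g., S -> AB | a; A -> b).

S -> AA | AB | TC; A -> h; B -> e; C -> AB; D -> e | AS; E -> TS; F -> DA; T -> AE | AS | BB | BF

Nullable: {T}; after ε-elimination: S -> he | hh | The; D -> e | hS; T -> ee | hS | eDh | hTS.
No unit productions to eliminate.
TERM: introduce B -> e, A -> h and substitute in every rule of length ≥2.
BIN: S -> TAB becomes S -> TC, C -> AB; T -> ATS becomes T -> AE, E -> TS; T -> BDA becomes T -> BF, F -> DA.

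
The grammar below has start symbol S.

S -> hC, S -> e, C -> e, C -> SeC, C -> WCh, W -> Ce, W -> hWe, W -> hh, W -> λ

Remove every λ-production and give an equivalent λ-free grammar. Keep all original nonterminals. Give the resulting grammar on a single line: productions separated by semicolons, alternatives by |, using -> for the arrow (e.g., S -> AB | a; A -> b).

Nullable set: {W}.
C -> WCh: W nullable, giving Ch | WCh.
Drop W -> λ.
W -> hWe: W nullable, giving hWe | he.
Unchanged (no nullable symbols): S -> e; S -> hC; C -> SeC; C -> e; W -> Ce; W -> hh.

S -> e | hC; C -> e | Ch | SeC | WCh; W -> Ce | he | hh | hWe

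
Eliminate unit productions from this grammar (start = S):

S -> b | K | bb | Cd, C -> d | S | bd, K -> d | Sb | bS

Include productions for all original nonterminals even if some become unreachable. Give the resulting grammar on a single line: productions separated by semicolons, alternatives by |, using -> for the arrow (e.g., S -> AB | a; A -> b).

S -> b | d | Cd | Sb | bS | bb; C -> b | d | Cd | Sb | bS | bb | bd; K -> d | Sb | bS

Unit productions: C->S, S->K.
Unit pairs (A ⇒* B via units): (C,K), (C,S), (S,K).
S: inherits non-unit rules of {K, S} → Cd | Sb | b | bS | bb | d.
C: inherits non-unit rules of {C, K, S} → Cd | Sb | b | bS | bb | bd | d.
K: inherits non-unit rules of {K} → Sb | bS | d.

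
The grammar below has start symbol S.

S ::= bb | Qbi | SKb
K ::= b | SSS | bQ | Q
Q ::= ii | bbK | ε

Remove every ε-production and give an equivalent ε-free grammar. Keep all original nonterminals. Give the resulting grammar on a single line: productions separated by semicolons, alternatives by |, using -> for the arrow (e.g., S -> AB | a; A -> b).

S -> Sb | bb | bi | Qbi | SKb; K -> Q | b | bQ | SSS; Q -> bb | ii | bbK

Nullable set: {K, Q}.
S -> Qbi: Q nullable, giving Qbi | bi.
S -> SKb: K nullable, giving SKb | Sb.
K -> Q: Q nullable, giving Q.
K -> bQ: Q nullable, giving b | bQ.
Drop Q -> ε.
Q -> bbK: K nullable, giving bb | bbK.
Unchanged (no nullable symbols): S -> bb; K -> SSS; K -> b; Q -> ii.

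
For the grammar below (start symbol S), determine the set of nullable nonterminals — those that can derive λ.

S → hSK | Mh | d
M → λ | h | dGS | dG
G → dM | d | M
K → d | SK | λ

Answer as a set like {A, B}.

Directly nullable (have an ε-rule): {K, M}.
G is nullable via G -> M (every symbol on the right is already known nullable).
Not nullable: S — each has a terminal in every rule's right-hand side or depends on a non-nullable symbol.

{G, K, M}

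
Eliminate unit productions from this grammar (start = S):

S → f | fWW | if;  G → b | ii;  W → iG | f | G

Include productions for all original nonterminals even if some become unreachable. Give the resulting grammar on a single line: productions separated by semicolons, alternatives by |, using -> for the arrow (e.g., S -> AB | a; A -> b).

S -> f | if | fWW; G -> b | ii; W -> b | f | iG | ii

Unit productions: W->G.
Unit pairs (A ⇒* B via units): (W,G).
S: inherits non-unit rules of {S} → f | fWW | if.
G: inherits non-unit rules of {G} → b | ii.
W: inherits non-unit rules of {G, W} → b | f | iG | ii.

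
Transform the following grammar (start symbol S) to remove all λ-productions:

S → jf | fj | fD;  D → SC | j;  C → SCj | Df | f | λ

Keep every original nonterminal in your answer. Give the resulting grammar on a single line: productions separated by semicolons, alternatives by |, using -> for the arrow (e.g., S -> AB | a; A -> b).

S -> fD | fj | jf; C -> f | Df | Sj | SCj; D -> S | j | SC

Nullable set: {C}.
Drop C -> λ.
C -> SCj: C nullable, giving SCj | Sj.
D -> SC: C nullable, giving S | SC.
Unchanged (no nullable symbols): S -> fD; S -> fj; S -> jf; C -> Df; C -> f; D -> j.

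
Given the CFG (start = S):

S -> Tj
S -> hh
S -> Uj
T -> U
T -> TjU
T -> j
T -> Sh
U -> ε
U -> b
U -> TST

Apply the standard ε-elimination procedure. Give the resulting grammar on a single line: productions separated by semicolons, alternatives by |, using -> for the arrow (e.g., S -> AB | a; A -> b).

S -> j | Tj | Uj | hh; T -> U | j | Sh | Tj | jU | TjU; U -> S | b | ST | TS | TST

Nullable set: {T, U}.
S -> Tj: T nullable, giving Tj | j.
S -> Uj: U nullable, giving Uj | j.
T -> TjU: T, U nullable, giving Tj | TjU | j | jU.
T -> U: U nullable, giving U.
Drop U -> ε.
U -> TST: T, T nullable, giving S | ST | TS | TST.
Unchanged (no nullable symbols): S -> hh; T -> Sh; T -> j; U -> b.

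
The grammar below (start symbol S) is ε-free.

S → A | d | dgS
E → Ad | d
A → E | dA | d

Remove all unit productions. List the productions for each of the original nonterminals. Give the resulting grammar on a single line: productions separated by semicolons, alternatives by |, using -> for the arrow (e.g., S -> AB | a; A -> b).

Unit productions: A->E, S->A.
Unit pairs (A ⇒* B via units): (A,E), (S,A), (S,E).
S: inherits non-unit rules of {A, E, S} → Ad | d | dA | dgS.
A: inherits non-unit rules of {A, E} → Ad | d | dA.
E: inherits non-unit rules of {E} → Ad | d.

S -> d | Ad | dA | dgS; A -> d | Ad | dA; E -> d | Ad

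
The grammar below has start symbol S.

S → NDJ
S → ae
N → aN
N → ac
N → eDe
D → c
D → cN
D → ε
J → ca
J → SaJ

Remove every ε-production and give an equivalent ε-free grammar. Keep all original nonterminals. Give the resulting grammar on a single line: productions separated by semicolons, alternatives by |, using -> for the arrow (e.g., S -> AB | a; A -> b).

Nullable set: {D}.
S -> NDJ: D nullable, giving NDJ | NJ.
Drop D -> ε.
N -> eDe: D nullable, giving eDe | ee.
Unchanged (no nullable symbols): S -> ae; D -> c; D -> cN; J -> SaJ; J -> ca; N -> aN; N -> ac.

S -> NJ | ae | NDJ; D -> c | cN; J -> ca | SaJ; N -> aN | ac | ee | eDe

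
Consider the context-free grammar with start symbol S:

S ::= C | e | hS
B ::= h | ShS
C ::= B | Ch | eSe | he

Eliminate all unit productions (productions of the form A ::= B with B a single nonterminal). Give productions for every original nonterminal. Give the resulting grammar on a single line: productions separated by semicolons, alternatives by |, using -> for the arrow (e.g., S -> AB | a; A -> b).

S -> e | h | Ch | hS | he | ShS | eSe; B -> h | ShS; C -> h | Ch | he | ShS | eSe

Unit productions: C->B, S->C.
Unit pairs (A ⇒* B via units): (C,B), (S,B), (S,C).
S: inherits non-unit rules of {B, C, S} → Ch | ShS | e | eSe | h | hS | he.
B: inherits non-unit rules of {B} → ShS | h.
C: inherits non-unit rules of {B, C} → Ch | ShS | eSe | h | he.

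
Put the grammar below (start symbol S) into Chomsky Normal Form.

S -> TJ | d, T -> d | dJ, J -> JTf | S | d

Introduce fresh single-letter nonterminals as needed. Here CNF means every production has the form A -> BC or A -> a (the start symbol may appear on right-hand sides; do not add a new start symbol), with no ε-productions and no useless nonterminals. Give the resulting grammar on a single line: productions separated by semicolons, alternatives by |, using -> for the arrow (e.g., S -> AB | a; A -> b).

S -> d | TJ; A -> f; B -> d; C -> TA; J -> d | JC | TJ; T -> d | BJ

No ε-productions.
After unit-elimination: S -> d | TJ; J -> d | TJ | JTf; T -> d | dJ.
TERM: introduce B -> d, A -> f and substitute in every rule of length ≥2.
BIN: J -> JTA becomes J -> JC, C -> TA.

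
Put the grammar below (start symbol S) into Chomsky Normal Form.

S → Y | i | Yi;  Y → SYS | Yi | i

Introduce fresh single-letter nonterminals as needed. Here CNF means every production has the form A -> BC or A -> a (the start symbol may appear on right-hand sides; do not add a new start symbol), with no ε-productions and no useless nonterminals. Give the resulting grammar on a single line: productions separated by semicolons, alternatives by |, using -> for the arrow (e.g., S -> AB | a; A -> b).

S -> i | SB | YA; A -> i; B -> YS; C -> YS; Y -> i | SC | YA

No ε-productions.
After unit-elimination: S -> i | Yi | SYS; Y -> i | Yi | SYS.
TERM: introduce A -> i and substitute in every rule of length ≥2.
BIN: S -> SYS becomes S -> SB, B -> YS; Y -> SYS becomes Y -> SC, C -> YS.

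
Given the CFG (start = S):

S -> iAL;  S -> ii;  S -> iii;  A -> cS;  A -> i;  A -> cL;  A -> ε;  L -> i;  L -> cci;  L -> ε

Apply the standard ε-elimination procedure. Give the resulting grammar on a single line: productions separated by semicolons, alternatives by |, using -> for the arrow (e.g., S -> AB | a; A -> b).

S -> i | iA | iL | ii | iAL | iii; A -> c | i | cL | cS; L -> i | cci

Nullable set: {A, L}.
S -> iAL: A, L nullable, giving i | iA | iAL | iL.
Drop A -> ε.
A -> cL: L nullable, giving c | cL.
Drop L -> ε.
Unchanged (no nullable symbols): S -> ii; S -> iii; A -> cS; A -> i; L -> cci; L -> i.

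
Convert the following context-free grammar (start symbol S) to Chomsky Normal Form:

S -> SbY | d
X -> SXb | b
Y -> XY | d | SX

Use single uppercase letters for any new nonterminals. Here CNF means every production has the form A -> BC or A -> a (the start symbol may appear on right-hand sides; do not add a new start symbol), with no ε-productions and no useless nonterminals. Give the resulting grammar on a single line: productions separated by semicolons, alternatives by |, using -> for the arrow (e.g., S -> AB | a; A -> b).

S -> d | SB; A -> b; B -> AY; C -> XA; X -> b | SC; Y -> d | SX | XY

No ε-productions.
No unit productions to eliminate.
TERM: introduce A -> b and substitute in every rule of length ≥2.
BIN: S -> SAY becomes S -> SB, B -> AY; X -> SXA becomes X -> SC, C -> XA.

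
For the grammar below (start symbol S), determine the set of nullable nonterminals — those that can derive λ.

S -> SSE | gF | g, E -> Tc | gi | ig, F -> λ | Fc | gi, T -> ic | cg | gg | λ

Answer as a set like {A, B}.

Directly nullable (have an ε-rule): {F, T}.
Not nullable: E, S — each has a terminal in every rule's right-hand side or depends on a non-nullable symbol.

{F, T}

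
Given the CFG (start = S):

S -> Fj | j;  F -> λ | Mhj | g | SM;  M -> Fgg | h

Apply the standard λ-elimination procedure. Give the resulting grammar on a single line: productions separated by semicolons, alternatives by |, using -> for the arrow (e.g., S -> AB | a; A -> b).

Nullable set: {F}.
S -> Fj: F nullable, giving Fj | j.
Drop F -> λ.
M -> Fgg: F nullable, giving Fgg | gg.
Unchanged (no nullable symbols): S -> j; F -> Mhj; F -> SM; F -> g; M -> h.

S -> j | Fj; F -> g | SM | Mhj; M -> h | gg | Fgg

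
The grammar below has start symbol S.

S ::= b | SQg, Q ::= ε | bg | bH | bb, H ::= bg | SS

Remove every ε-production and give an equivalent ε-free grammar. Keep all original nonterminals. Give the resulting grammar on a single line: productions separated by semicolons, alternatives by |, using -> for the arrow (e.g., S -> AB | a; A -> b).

S -> b | Sg | SQg; H -> SS | bg; Q -> bH | bb | bg

Nullable set: {Q}.
S -> SQg: Q nullable, giving SQg | Sg.
Drop Q -> ε.
Unchanged (no nullable symbols): S -> b; H -> SS; H -> bg; Q -> bH; Q -> bb; Q -> bg.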